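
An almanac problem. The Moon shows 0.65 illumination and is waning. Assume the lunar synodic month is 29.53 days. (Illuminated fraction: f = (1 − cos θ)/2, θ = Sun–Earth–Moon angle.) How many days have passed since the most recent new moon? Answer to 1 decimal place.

20.7 days

From f = (1 − cos θ)/2: cos θ = 1 − 2×0.65 = -0.300; arccos → 107.5°.
Waning ⇒ past full, so θ = 360° − 107.5° = 252.5°.
At 360°/29.53 d per day, 252.5° corresponds to 20.72 days.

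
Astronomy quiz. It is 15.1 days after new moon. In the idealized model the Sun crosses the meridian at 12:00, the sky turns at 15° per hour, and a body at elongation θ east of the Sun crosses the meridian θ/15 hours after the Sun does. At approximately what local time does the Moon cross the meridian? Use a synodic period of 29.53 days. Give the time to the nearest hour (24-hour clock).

00:00

The Moon has covered 15.1/29.53 of its cycle, so θ ≈ 360° × 15.1/29.53 = 184.1°.
The Moon trails the Sun by θ/15 = 184.1/15 ≈ 12.27 hours.
12:00 + 12.27 h ≈ 00:16 → 00:00 to the nearest hour.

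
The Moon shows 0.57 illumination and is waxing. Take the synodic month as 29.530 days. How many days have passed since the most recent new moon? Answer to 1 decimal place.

8.0 days

From f = (1 − cos θ)/2: cos θ = 1 − 2×0.57 = -0.140; arccos → 98.0°.
The Moon is waxing (0°–180°), so θ = 98.0° directly.
At 360°/29.530 d per day, 98.0° corresponds to 8.04 days.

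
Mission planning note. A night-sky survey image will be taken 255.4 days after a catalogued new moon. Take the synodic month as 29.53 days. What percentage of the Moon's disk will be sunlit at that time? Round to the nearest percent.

80%

255.4/29.53 = 8.649 lunations, so 8 complete cycles and 19.16 d into the next.
The Moon has covered 19.16/29.53 of its cycle, so θ ≈ 360° × 19.16/29.53 = 233.6°.
cos 233.6° = (-0.594), so f = (1 − (-0.594))/2 = 0.797, so 80%.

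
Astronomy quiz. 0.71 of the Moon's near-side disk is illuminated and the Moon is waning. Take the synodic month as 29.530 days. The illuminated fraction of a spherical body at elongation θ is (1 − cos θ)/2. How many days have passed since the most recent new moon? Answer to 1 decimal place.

cos θ = 1 − 2f = -0.420, giving a principal value of 114.8°.
Waning ⇒ past full, so θ = 360° − 114.8° = 245.2°.
That fraction of the synodic month is 245.2/360 × 29.530 d ≈ 20.11 d.

20.1 days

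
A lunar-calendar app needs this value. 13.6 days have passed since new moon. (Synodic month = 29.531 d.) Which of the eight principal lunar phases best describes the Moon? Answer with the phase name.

full moon

θ ≈ 360° × 13.6/29.531 = 166°, which falls in the full moon sector.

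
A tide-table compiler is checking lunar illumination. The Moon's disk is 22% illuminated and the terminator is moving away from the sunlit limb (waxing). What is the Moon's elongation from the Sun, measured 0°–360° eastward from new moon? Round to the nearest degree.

56°

cos θ = 1 − 2f = 0.560, giving a principal value of 55.9°.
The Moon is waxing (0°–180°), so θ = 55.9° directly.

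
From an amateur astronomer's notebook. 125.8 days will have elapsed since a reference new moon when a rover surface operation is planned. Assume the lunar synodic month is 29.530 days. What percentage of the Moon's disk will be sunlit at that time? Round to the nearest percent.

53%

Reduce mod P: 125.8 − 4×29.530 = 7.68 d into the current lunation.
Elongation θ = 360° × 7.68/29.530 ≈ 93.6°.
Illuminated fraction = (1 − cos 93.6°)/2 = (1 − (-0.063))/2 ≈ 0.532, so 53%.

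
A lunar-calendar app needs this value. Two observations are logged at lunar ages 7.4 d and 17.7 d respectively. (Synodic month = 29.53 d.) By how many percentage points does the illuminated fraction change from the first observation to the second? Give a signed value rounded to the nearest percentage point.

First observation: θ = 360°·7.4/29.53 = 90.2°, so f = 0.502.
Second observation: θ = 215.8°, f = 0.906.
Δf = 0.906 − 0.502 = +0.404, i.e. +40 pp.

+40 pp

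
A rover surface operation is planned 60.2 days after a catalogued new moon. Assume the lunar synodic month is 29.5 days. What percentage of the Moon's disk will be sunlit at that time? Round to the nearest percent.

60.2 d spans 2 complete synodic months (2 × 29.5 = 59.00 d) plus 1.20 d.
Elongation θ = 360° × 1.20/29.5 ≈ 14.6°.
Illuminated fraction = (1 − cos 14.6°)/2 = (1 − 0.968)/2 ≈ 0.016, so 2%.

2%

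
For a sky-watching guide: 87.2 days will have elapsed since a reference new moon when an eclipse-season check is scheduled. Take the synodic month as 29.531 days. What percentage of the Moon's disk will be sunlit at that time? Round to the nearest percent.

Reduce mod P: 87.2 − 2×29.531 = 28.14 d into the current lunation.
Phase angle: θ = 360°·(28.14 d)/(29.531 d) = 343.0°.
With cos θ = 0.956, the lit fraction is (1 − 0.956)/2 ≈ 0.022, so 2%.

2%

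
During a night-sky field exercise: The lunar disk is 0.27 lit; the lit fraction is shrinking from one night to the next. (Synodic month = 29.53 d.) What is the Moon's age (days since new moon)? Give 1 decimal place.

cos θ = 1 − 2f = 0.460, giving a principal value of 62.6°.
Since the Moon is past full (waning), take the reflex angle: θ = 360° − 62.6° = 297.4°.
At 360°/29.53 d per day, 297.4° corresponds to 24.39 days.

24.4 days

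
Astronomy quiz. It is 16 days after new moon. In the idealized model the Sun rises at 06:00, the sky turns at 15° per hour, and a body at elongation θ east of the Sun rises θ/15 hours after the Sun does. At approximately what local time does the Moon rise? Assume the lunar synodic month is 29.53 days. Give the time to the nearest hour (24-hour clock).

Elongation θ = 360° × 16/29.53 ≈ 195.1°.
The Moon trails the Sun by θ/15 = 195.1/15 ≈ 13.00 hours.
06:00 + 13.00 h ≈ 19:00 → 19:00 to the nearest hour.

19:00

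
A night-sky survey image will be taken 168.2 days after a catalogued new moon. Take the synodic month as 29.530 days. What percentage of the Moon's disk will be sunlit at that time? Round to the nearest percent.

168.2 d spans 5 complete synodic months (5 × 29.530 = 147.65 d) plus 20.55 d.
The Moon has covered 20.55/29.530 of its cycle, so θ ≈ 360° × 20.55/29.530 = 250.5°.
Illuminated fraction = (1 − cos 250.5°)/2 = (1 − (-0.333))/2 ≈ 0.667, so 67%.

67%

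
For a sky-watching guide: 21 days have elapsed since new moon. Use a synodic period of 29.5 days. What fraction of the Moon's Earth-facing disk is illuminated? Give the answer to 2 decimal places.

The Moon has covered 21/29.5 of its cycle, so θ ≈ 360° × 21/29.5 = 256.3°.
With cos θ = (-0.237), the lit fraction is (1 − (-0.237))/2 ≈ 0.619.

0.62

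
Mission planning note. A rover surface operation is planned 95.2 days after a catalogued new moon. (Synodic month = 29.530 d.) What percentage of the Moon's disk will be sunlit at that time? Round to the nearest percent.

42%

95.2/29.530 = 3.224 lunations, so 3 complete cycles and 6.61 d into the next.
Elongation θ = 360° × 6.61/29.530 ≈ 80.6°.
Illuminated fraction = (1 − cos 80.6°)/2 = (1 − 0.164)/2 ≈ 0.418, so 42%.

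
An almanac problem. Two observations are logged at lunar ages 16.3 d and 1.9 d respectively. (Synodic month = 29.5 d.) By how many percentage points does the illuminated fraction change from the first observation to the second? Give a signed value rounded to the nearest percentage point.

-93 pp

θ₁ = 360° × 16.3/29.5 = 198.9°, f₁ = (1 − cos θ₁)/2 = 0.973.
θ₂ = 360° × 1.9/29.5 = 23.2°, f₂ = (1 − cos θ₂)/2 = 0.040.
Change = f₂ − f₁ = -0.933 → -93 percentage points.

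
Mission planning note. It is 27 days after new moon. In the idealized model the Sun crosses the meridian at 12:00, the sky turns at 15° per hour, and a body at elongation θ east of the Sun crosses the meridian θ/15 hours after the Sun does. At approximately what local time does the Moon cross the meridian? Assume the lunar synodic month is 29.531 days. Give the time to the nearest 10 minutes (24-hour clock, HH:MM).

10:00

Phase angle: θ = 360°·(27 d)/(29.531 d) = 329.1°.
At 15° of sky rotation per hour, 329.1° corresponds to a 21.94 h lag.
12:00 + 21.943 h ≈ 09:57 → 10:00 to the nearest ten minutes.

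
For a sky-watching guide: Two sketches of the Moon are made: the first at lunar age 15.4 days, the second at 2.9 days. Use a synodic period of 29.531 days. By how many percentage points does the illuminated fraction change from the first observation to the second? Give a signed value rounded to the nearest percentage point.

First observation: θ = 360°·15.4/29.531 = 187.7°, so f = 0.995.
Second observation: θ = 35.4°, f = 0.092.
Δf = 0.092 − 0.995 = -0.903, i.e. -90 pp.

-90 pp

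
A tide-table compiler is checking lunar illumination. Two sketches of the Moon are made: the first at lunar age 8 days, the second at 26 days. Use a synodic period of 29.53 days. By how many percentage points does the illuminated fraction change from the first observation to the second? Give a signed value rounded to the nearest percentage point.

-43 pp

θ₁ = 360° × 8/29.53 = 97.5°, f₁ = (1 − cos θ₁)/2 = 0.566.
θ₂ = 360° × 26/29.53 = 317.0°, f₂ = (1 − cos θ₂)/2 = 0.135.
Change = f₂ − f₁ = -0.431 → -43 percentage points.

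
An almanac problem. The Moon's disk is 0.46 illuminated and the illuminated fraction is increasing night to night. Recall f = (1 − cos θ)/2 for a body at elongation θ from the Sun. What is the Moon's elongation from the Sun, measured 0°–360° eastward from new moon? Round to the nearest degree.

85°

From f = (1 − cos θ)/2: cos θ = 1 − 2×0.46 = 0.080; arccos → 85.4°.
Waxing ⇒ before full, so θ = 85.4°.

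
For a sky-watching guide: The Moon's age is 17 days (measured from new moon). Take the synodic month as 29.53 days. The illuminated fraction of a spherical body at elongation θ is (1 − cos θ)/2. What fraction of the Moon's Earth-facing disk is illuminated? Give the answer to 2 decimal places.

0.94

The Moon has covered 17/29.53 of its cycle, so θ ≈ 360° × 17/29.53 = 207.2°.
Illuminated fraction = (1 − cos 207.2°)/2 = (1 − (-0.889))/2 ≈ 0.945.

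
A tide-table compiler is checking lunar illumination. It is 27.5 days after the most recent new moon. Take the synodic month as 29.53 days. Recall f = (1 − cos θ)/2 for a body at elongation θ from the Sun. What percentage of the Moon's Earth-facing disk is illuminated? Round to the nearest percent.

Phase angle: θ = 360°·(27.5 d)/(29.53 d) = 335.3°.
Illuminated fraction = (1 − cos 335.3°)/2 = (1 − 0.908)/2 ≈ 0.046, so 5%.

5%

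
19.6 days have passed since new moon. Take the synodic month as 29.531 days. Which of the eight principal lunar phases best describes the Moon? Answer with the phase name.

At 19.6/29.531 of the cycle, θ ≈ 239° — the waning gibbous range.

waning gibbous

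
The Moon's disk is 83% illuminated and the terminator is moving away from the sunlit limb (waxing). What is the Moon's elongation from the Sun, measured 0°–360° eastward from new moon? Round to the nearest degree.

131°

From f = (1 − cos θ)/2: cos θ = 1 − 2×0.83 = -0.660; arccos → 131.3°.
Waxing ⇒ before full, so θ = 131.3°.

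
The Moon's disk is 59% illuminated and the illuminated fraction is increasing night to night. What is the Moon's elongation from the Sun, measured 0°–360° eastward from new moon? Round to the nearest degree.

100°

From f = (1 − cos θ)/2: cos θ = 1 − 2×0.59 = -0.180; arccos → 100.4°.
The Moon is waxing (0°–180°), so θ = 100.4° directly.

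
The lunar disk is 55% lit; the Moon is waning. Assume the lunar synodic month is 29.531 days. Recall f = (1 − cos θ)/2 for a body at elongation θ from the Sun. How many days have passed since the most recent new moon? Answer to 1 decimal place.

21.7 days

From f = (1 − cos θ)/2: cos θ = 1 − 2×0.55 = -0.100; arccos → 95.7°.
Waning ⇒ past full, so θ = 360° − 95.7° = 264.3°.
Age = 29.531 × 264.3°/360° ≈ 21.68 days.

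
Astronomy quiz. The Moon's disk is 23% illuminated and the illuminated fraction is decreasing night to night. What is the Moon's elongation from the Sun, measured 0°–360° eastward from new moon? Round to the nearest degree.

303°

cos θ = 1 − 2f = 0.540, giving a principal value of 57.3°.
Since the Moon is past full (waning), take the reflex angle: θ = 360° − 57.3° = 302.7°.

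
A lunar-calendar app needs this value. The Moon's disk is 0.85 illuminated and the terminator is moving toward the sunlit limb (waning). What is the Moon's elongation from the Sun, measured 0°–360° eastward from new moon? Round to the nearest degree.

226°

Invert f = (1 − cos θ)/2 to get cos θ = 1 − 2(0.85) = -0.700, hence θ₀ = arccos -0.700 = 134.4°.
Since the Moon is past full (waning), take the reflex angle: θ = 360° − 134.4° = 225.6°.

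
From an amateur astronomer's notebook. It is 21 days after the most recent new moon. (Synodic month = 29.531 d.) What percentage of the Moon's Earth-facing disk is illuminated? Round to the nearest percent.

Elongation θ = 360° × 21/29.531 ≈ 256.0°.
cos 256.0° = (-0.242), so f = (1 − (-0.242))/2 = 0.621, so 62%.

62%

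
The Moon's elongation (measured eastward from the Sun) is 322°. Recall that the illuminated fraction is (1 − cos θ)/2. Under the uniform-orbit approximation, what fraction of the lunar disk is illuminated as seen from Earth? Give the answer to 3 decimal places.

0.106

Half-versine of 322°: (1 − 0.788)/2 = 0.106.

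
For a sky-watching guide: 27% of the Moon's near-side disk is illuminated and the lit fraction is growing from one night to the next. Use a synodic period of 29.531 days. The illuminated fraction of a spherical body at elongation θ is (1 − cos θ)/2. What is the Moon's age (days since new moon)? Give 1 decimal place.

Invert f = (1 − cos θ)/2 to get cos θ = 1 − 2(0.27) = 0.460, hence θ₀ = arccos 0.460 = 62.6°.
The Moon is waxing (0°–180°), so θ = 62.6° directly.
Age = 29.531 × 62.6°/360° ≈ 5.14 days.

5.1 days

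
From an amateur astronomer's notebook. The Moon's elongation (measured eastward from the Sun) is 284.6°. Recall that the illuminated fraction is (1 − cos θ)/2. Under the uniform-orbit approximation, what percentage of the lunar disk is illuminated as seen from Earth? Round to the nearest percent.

Half-versine of 284.6°: (1 − 0.252)/2 = 0.374, i.e. 37%.

37%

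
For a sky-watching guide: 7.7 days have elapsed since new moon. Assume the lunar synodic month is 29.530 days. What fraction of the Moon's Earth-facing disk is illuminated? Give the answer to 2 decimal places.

The Moon has covered 7.7/29.530 of its cycle, so θ ≈ 360° × 7.7/29.530 = 93.9°.
Illuminated fraction = (1 − cos 93.9°)/2 = (1 − (-0.068))/2 ≈ 0.534.

0.53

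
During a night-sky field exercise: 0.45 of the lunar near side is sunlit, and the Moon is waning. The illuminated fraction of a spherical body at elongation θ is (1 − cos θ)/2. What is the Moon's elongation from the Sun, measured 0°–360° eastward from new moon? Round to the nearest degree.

276°

From f = (1 − cos θ)/2: cos θ = 1 − 2×0.45 = 0.100; arccos → 84.3°.
Waning ⇒ past full, so θ = 360° − 84.3° = 275.7°.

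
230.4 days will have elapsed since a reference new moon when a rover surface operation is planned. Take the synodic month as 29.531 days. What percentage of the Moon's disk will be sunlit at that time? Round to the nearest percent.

Reduce mod P: 230.4 − 7×29.531 = 23.68 d into the current lunation.
Phase angle: θ = 360°·(23.68 d)/(29.531 d) = 288.7°.
Illuminated fraction = (1 − cos 288.7°)/2 = (1 − 0.321)/2 ≈ 0.340, so 34%.

34%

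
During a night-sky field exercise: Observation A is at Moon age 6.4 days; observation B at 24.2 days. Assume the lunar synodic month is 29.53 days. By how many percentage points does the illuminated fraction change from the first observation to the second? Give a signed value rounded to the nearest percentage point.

θ₁ = 360° × 6.4/29.53 = 78.0°, f₁ = (1 − cos θ₁)/2 = 0.396.
θ₂ = 360° × 24.2/29.53 = 295.0°, f₂ = (1 − cos θ₂)/2 = 0.289.
Change = f₂ − f₁ = -0.108 → -11 percentage points.

-11 pp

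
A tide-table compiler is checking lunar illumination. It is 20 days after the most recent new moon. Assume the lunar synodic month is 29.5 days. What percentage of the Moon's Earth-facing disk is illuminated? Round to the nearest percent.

72%

Elongation θ = 360° × 20/29.5 ≈ 244.1°.
With cos θ = (-0.437), the lit fraction is (1 − (-0.437))/2 ≈ 0.719, so 72%.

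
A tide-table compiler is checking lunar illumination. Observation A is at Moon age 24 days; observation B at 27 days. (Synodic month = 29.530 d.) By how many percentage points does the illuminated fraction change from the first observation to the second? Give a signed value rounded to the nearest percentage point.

-24 pp

First observation: θ = 360°·24/29.530 = 292.6°, so f = 0.308.
Second observation: θ = 329.2°, f = 0.071.
Δf = 0.071 − 0.308 = -0.237, i.e. -24 pp.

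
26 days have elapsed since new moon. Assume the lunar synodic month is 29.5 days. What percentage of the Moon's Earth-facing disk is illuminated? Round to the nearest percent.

13%

Elongation θ = 360° × 26/29.5 ≈ 317.3°.
Illuminated fraction = (1 − cos 317.3°)/2 = (1 − 0.735)/2 ≈ 0.133, so 13%.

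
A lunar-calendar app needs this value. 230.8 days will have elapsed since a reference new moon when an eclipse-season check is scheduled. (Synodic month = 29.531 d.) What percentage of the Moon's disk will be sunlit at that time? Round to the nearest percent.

Reduce mod P: 230.8 − 7×29.531 = 24.08 d into the current lunation.
The Moon has covered 24.08/29.531 of its cycle, so θ ≈ 360° × 24.08/29.531 = 293.6°.
cos 293.6° = 0.400, so f = (1 − 0.400)/2 = 0.300, so 30%.

30%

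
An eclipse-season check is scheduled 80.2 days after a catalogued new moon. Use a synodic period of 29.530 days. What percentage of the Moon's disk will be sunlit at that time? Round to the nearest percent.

61%

80.2 d spans 2 complete synodic months (2 × 29.530 = 59.06 d) plus 21.14 d.
Elongation θ = 360° × 21.14/29.530 ≈ 257.7°.
cos 257.7° = (-0.213), so f = (1 − (-0.213))/2 = 0.606, so 61%.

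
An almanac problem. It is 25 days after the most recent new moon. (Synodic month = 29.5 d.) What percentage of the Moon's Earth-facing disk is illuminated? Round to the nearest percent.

21%

The Moon has covered 25/29.5 of its cycle, so θ ≈ 360° × 25/29.5 = 305.1°.
Illuminated fraction = (1 − cos 305.1°)/2 = (1 − 0.575)/2 ≈ 0.213, so 21%.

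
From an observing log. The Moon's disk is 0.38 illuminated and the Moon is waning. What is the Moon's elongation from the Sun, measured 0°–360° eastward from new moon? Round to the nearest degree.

From f = (1 − cos θ)/2: cos θ = 1 − 2×0.38 = 0.240; arccos → 76.1°.
Since the Moon is past full (waning), take the reflex angle: θ = 360° − 76.1° = 283.9°.

284°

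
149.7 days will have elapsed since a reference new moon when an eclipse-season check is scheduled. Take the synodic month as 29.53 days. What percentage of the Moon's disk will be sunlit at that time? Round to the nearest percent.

5%

Reduce mod P: 149.7 − 5×29.53 = 2.05 d into the current lunation.
Elongation θ = 360° × 2.05/29.53 ≈ 25.0°.
cos 25.0° = 0.906, so f = (1 − 0.906)/2 = 0.047, so 5%.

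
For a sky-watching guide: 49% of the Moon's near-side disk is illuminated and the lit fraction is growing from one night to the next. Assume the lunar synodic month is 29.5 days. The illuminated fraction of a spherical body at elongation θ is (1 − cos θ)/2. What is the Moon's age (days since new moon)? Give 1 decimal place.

cos θ = 1 − 2f = 0.020, giving a principal value of 88.9°.
The Moon is waxing (0°–180°), so θ = 88.9° directly.
That fraction of the synodic month is 88.9/360 × 29.5 d ≈ 7.28 d.

7.3 days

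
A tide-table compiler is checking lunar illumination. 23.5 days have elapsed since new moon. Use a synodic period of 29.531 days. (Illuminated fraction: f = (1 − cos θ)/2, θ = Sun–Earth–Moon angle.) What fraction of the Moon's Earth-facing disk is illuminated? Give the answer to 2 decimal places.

0.36

Elongation θ = 360° × 23.5/29.531 ≈ 286.5°.
Illuminated fraction = (1 − cos 286.5°)/2 = (1 − 0.284)/2 ≈ 0.358.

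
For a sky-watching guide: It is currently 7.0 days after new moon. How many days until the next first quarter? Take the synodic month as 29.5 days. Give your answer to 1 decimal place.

0.4 days

First quarter occurs at elongation 90°, i.e. at age 29.5 × 90/360 = 7.375 d.
So 0.375 days remain (7.375 − 7.0).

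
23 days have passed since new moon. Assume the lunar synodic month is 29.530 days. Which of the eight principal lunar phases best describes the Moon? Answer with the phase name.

last quarter

θ ≈ 360° × 23/29.530 = 280°, which falls in the last quarter sector.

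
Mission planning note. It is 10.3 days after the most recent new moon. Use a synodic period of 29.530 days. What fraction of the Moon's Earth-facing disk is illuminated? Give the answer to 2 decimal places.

0.79

The Moon has covered 10.3/29.530 of its cycle, so θ ≈ 360° × 10.3/29.530 = 125.6°.
With cos θ = (-0.582), the lit fraction is (1 − (-0.582))/2 ≈ 0.791.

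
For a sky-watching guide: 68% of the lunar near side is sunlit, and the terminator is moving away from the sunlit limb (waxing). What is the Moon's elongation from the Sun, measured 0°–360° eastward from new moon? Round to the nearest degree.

From f = (1 − cos θ)/2: cos θ = 1 − 2×0.68 = -0.360; arccos → 111.1°.
Before full moon the principal value applies: θ = 111.1°.

111°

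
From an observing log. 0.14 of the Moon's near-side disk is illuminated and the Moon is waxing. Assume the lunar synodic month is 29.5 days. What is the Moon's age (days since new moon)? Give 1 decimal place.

From f = (1 − cos θ)/2: cos θ = 1 − 2×0.14 = 0.720; arccos → 43.9°.
Before full moon the principal value applies: θ = 43.9°.
Age = 29.5 × 43.9°/360° ≈ 3.60 days.

3.6 days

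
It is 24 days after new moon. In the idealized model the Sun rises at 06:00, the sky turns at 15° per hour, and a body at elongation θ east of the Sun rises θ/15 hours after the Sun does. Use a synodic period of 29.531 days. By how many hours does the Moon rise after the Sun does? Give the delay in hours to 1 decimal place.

19.5 h

The Moon has covered 24/29.531 of its cycle, so θ ≈ 360° × 24/29.531 = 292.6°.
At 15° of sky rotation per hour, 292.6° corresponds to a 19.50 h lag.
So the Moon rises 19.50 h after the Sun.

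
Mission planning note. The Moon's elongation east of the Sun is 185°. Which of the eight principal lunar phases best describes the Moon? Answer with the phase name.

The full moon sector spans roughly 158°–202°; 185° falls inside it.

full moon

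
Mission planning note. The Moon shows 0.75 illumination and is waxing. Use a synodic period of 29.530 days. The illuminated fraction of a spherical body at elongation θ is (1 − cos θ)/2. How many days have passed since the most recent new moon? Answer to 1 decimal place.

9.8 days

Invert f = (1 − cos θ)/2 to get cos θ = 1 − 2(0.75) = -0.500, hence θ₀ = arccos -0.500 = 120.0°.
Waxing ⇒ before full, so θ = 120.0°.
At 360°/29.530 d per day, 120.0° corresponds to 9.84 days.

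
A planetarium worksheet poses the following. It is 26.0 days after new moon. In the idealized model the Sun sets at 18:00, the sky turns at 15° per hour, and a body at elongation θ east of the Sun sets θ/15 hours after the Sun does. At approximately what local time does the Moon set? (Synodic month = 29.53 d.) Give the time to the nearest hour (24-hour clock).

15:00

Phase angle: θ = 360°·(26.0 d)/(29.53 d) = 317.0°.
Delay after the Sun = 317.0° / (15°/h) ≈ 21.13 h.
18:00 + 21.13 h ≈ 15:08 → 15:00 to the nearest hour.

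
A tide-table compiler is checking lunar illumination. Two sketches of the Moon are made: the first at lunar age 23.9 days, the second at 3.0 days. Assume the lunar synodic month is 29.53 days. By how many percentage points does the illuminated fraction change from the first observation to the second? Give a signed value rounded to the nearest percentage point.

First observation: θ = 360°·23.9/29.53 = 291.4°, so f = 0.318.
Second observation: θ = 36.6°, f = 0.098.
Δf = 0.098 − 0.318 = -0.219, i.e. -22 pp.

-22 percentage points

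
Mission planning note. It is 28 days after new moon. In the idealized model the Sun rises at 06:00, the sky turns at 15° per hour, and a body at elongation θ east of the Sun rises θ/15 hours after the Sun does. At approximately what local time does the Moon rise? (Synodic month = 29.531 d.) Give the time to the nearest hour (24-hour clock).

Phase angle: θ = 360°·(28 d)/(29.531 d) = 341.3°.
At 15° of sky rotation per hour, 341.3° corresponds to a 22.76 h lag.
06:00 + 22.76 h ≈ 04:45 → 05:00 to the nearest hour.

05:00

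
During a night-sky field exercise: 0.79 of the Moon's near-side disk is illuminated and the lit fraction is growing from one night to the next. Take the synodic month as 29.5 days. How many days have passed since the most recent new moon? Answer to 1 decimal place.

Invert f = (1 − cos θ)/2 to get cos θ = 1 − 2(0.79) = -0.580, hence θ₀ = arccos -0.580 = 125.5°.
The Moon is waxing (0°–180°), so θ = 125.5° directly.
That fraction of the synodic month is 125.5/360 × 29.5 d ≈ 10.28 d.

10.3 days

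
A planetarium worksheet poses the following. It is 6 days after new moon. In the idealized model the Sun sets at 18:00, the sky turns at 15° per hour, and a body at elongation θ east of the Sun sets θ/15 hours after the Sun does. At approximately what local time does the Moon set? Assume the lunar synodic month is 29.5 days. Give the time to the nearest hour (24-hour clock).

Phase angle: θ = 360°·(6 d)/(29.5 d) = 73.2°.
Delay after the Sun = 73.2° / (15°/h) ≈ 4.88 h.
18:00 + 4.88 h ≈ 22:53 → 23:00 to the nearest hour.

23:00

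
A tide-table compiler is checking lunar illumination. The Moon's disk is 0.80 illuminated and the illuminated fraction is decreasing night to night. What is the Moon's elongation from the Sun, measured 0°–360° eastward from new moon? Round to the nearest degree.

Invert f = (1 − cos θ)/2 to get cos θ = 1 − 2(0.80) = -0.600, hence θ₀ = arccos -0.600 = 126.9°.
Since the Moon is past full (waning), take the reflex angle: θ = 360° − 126.9° = 233.1°.

233°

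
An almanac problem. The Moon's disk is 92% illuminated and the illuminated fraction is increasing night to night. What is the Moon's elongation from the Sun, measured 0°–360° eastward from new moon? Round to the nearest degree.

Invert f = (1 − cos θ)/2 to get cos θ = 1 − 2(0.92) = -0.840, hence θ₀ = arccos -0.840 = 147.1°.
Waxing ⇒ before full, so θ = 147.1°.

147°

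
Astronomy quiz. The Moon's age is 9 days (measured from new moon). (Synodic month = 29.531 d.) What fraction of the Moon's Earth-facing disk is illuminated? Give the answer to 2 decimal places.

Elongation θ = 360° × 9/29.531 ≈ 109.7°.
With cos θ = (-0.337), the lit fraction is (1 − (-0.337))/2 ≈ 0.669.

0.67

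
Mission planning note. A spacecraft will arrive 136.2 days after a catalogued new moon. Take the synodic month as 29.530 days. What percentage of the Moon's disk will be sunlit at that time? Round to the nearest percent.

88%

136.2/29.530 = 4.612 lunations, so 4 complete cycles and 18.08 d into the next.
The Moon has covered 18.08/29.530 of its cycle, so θ ≈ 360° × 18.08/29.530 = 220.4°.
With cos θ = (-0.761), the lit fraction is (1 − (-0.761))/2 ≈ 0.881, so 88%.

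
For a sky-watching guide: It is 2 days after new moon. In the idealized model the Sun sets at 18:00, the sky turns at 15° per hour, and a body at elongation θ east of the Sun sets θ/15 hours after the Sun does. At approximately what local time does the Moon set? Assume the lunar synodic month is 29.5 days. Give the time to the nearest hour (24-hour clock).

20:00

The Moon has covered 2/29.5 of its cycle, so θ ≈ 360° × 2/29.5 = 24.4°.
At 15° of sky rotation per hour, 24.4° corresponds to a 1.63 h lag.
18:00 + 1.63 h ≈ 19:38 → 20:00 to the nearest hour.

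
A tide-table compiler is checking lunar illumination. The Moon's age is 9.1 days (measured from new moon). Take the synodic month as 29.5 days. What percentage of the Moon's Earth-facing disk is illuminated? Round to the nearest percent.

68%

The Moon has covered 9.1/29.5 of its cycle, so θ ≈ 360° × 9.1/29.5 = 111.1°.
Illuminated fraction = (1 − cos 111.1°)/2 = (1 − (-0.359))/2 ≈ 0.680, so 68%.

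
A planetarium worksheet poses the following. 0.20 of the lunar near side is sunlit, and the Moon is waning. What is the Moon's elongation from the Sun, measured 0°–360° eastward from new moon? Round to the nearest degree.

From f = (1 − cos θ)/2: cos θ = 1 − 2×0.20 = 0.600; arccos → 53.1°.
A waning Moon lies in 180°–360°, so θ = 360° − 53.1° = 306.9°.

307°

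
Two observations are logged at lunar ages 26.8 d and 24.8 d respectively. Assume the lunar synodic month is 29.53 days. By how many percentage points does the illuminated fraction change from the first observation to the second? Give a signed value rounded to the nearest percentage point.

First observation: θ = 360°·26.8/29.53 = 326.7°, so f = 0.082.
Second observation: θ = 302.3°, f = 0.233.
Δf = 0.233 − 0.082 = +0.151, i.e. +15 pp.

+15 percentage points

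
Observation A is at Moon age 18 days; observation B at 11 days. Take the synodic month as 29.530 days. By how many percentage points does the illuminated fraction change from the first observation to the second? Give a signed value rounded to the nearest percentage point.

-4 percentage points

θ₁ = 360° × 18/29.530 = 219.4°, f₁ = (1 − cos θ₁)/2 = 0.886.
θ₂ = 360° × 11/29.530 = 134.1°, f₂ = (1 − cos θ₂)/2 = 0.848.
Change = f₂ − f₁ = -0.038 → -4 percentage points.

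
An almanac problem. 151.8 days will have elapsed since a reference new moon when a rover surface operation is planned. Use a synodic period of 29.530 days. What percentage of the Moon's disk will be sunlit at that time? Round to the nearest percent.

Reduce mod P: 151.8 − 5×29.530 = 4.15 d into the current lunation.
Phase angle: θ = 360°·(4.15 d)/(29.530 d) = 50.6°.
Illuminated fraction = (1 − cos 50.6°)/2 = (1 − 0.635)/2 ≈ 0.183, so 18%.

18%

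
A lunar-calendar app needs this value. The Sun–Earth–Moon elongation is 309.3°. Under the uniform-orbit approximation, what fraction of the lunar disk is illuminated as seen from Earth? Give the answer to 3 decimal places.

cos 309.3° = 0.633, so f = (1 − 0.633)/2 = 0.183.

0.183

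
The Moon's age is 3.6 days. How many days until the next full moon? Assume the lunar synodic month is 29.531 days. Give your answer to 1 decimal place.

11.2 days

Full moon occurs at elongation 180°, i.e. at age 29.531 × 180/360 = 14.765 d.
So 11.165 days remain (14.765 − 3.6).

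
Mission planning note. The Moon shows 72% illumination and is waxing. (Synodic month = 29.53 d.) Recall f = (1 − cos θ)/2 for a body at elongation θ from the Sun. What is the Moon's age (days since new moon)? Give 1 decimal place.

9.5 days

Invert f = (1 − cos θ)/2 to get cos θ = 1 − 2(0.72) = -0.440, hence θ₀ = arccos -0.440 = 116.1°.
Waxing ⇒ before full, so θ = 116.1°.
That fraction of the synodic month is 116.1/360 × 29.53 d ≈ 9.52 d.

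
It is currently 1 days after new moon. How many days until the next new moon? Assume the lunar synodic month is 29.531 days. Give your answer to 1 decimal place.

28.5 days

The next new moon completes the synodic month: 29.531 − 1 = 28.531 days.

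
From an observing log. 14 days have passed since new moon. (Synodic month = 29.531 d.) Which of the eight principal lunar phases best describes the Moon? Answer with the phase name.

full moon

θ ≈ 360° × 14/29.531 = 171°, which falls in the full moon sector.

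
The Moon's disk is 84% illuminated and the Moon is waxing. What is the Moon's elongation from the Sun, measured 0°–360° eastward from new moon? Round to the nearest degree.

From f = (1 − cos θ)/2: cos θ = 1 − 2×0.84 = -0.680; arccos → 132.8°.
Waxing ⇒ before full, so θ = 132.8°.

133°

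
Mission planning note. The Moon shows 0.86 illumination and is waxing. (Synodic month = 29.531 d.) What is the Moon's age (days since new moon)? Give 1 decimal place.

Invert f = (1 − cos θ)/2 to get cos θ = 1 − 2(0.86) = -0.720, hence θ₀ = arccos -0.720 = 136.1°.
The Moon is waxing (0°–180°), so θ = 136.1° directly.
That fraction of the synodic month is 136.1/360 × 29.531 d ≈ 11.16 d.

11.2 days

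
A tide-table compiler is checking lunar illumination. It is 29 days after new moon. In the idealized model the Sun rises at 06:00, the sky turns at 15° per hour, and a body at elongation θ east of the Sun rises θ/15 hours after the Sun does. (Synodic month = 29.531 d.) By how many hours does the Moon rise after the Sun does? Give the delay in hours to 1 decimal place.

The Moon has covered 29/29.531 of its cycle, so θ ≈ 360° × 29/29.531 = 353.5°.
Delay after the Sun = 353.5° / (15°/h) ≈ 23.57 h.
So the Moon rises 23.57 h after the Sun.

23.6 h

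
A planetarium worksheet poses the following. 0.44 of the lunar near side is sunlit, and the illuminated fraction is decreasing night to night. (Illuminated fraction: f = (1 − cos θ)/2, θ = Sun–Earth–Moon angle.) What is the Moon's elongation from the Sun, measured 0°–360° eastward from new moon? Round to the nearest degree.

277°

Invert f = (1 − cos θ)/2 to get cos θ = 1 − 2(0.44) = 0.120, hence θ₀ = arccos 0.120 = 83.1°.
A waning Moon lies in 180°–360°, so θ = 360° − 83.1° = 276.9°.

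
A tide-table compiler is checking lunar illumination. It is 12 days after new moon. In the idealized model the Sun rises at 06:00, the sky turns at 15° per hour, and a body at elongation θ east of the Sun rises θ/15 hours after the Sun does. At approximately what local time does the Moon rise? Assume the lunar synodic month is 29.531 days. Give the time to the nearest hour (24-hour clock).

Phase angle: θ = 360°·(12 d)/(29.531 d) = 146.3°.
The Moon trails the Sun by θ/15 = 146.3/15 ≈ 9.75 hours.
06:00 + 9.75 h ≈ 15:45 → 16:00 to the nearest hour.

16:00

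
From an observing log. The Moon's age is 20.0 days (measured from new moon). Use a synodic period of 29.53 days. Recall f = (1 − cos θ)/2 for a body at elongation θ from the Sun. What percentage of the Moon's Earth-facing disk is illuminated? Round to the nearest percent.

The Moon has covered 20.0/29.53 of its cycle, so θ ≈ 360° × 20.0/29.53 = 243.8°.
cos 243.8° = (-0.441), so f = (1 − (-0.441))/2 = 0.721, so 72%.

72%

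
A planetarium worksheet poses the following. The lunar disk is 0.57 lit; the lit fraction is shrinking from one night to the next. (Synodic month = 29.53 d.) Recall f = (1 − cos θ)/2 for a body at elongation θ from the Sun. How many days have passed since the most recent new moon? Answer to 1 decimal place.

21.5 days

Invert f = (1 − cos θ)/2 to get cos θ = 1 − 2(0.57) = -0.140, hence θ₀ = arccos -0.140 = 98.0°.
Since the Moon is past full (waning), take the reflex angle: θ = 360° − 98.0° = 262.0°.
Age = 29.53 × 262.0°/360° ≈ 21.49 days.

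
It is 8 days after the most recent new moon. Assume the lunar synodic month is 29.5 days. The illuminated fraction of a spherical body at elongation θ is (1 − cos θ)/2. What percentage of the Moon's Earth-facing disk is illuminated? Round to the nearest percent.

Elongation θ = 360° × 8/29.5 ≈ 97.6°.
With cos θ = (-0.133), the lit fraction is (1 − (-0.133))/2 ≈ 0.566, so 57%.

57%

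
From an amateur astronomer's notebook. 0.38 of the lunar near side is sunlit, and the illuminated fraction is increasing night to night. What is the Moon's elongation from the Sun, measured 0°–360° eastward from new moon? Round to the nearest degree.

76°

From f = (1 − cos θ)/2: cos θ = 1 − 2×0.38 = 0.240; arccos → 76.1°.
Waxing ⇒ before full, so θ = 76.1°.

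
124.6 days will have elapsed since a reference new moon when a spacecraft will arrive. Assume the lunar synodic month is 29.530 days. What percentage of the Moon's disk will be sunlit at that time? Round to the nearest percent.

40%

124.6/29.530 = 4.219 lunations, so 4 complete cycles and 6.48 d into the next.
The Moon has covered 6.48/29.530 of its cycle, so θ ≈ 360° × 6.48/29.530 = 79.0°.
cos 79.0° = 0.191, so f = (1 − 0.191)/2 = 0.405, so 40%.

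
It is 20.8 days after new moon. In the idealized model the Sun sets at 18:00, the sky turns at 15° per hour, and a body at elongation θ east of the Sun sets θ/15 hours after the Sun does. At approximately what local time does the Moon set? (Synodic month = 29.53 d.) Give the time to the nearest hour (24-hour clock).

Elongation θ = 360° × 20.8/29.53 ≈ 253.6°.
Delay after the Sun = 253.6° / (15°/h) ≈ 16.90 h.
18:00 + 16.90 h ≈ 10:54 → 11:00 to the nearest hour.

11:00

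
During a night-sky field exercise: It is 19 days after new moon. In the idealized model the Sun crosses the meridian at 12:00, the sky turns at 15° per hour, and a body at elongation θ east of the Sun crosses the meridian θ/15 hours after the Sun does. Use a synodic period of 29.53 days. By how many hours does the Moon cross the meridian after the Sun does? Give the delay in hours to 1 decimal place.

15.4 h

Elongation θ = 360° × 19/29.53 ≈ 231.6°.
Delay after the Sun = 231.6° / (15°/h) ≈ 15.44 h.
So the Moon crosses the meridian 15.44 h after the Sun.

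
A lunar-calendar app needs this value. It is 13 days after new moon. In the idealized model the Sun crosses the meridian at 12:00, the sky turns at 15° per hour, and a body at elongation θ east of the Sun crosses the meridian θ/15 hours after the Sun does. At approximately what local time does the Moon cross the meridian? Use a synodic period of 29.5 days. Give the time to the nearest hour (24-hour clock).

Elongation θ = 360° × 13/29.5 ≈ 158.6°.
At 15° of sky rotation per hour, 158.6° corresponds to a 10.58 h lag.
12:00 + 10.58 h ≈ 22:35 → 23:00 to the nearest hour.

23:00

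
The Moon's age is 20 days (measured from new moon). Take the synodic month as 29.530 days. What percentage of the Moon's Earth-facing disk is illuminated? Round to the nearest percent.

The Moon has covered 20/29.530 of its cycle, so θ ≈ 360° × 20/29.530 = 243.8°.
cos 243.8° = (-0.441), so f = (1 − (-0.441))/2 = 0.721, so 72%.

72%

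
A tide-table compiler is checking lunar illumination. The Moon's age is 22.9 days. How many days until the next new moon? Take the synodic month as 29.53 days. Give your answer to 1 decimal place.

The next new moon completes the synodic month: 29.53 − 22.9 = 6.630 days.

6.6 days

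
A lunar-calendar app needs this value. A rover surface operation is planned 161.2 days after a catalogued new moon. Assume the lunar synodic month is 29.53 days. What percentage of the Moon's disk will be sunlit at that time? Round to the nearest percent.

161.2 d spans 5 complete synodic months (5 × 29.53 = 147.65 d) plus 13.55 d.
The Moon has covered 13.55/29.53 of its cycle, so θ ≈ 360° × 13.55/29.53 = 165.2°.
Illuminated fraction = (1 − cos 165.2°)/2 = (1 − (-0.967))/2 ≈ 0.983, so 98%.

98%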